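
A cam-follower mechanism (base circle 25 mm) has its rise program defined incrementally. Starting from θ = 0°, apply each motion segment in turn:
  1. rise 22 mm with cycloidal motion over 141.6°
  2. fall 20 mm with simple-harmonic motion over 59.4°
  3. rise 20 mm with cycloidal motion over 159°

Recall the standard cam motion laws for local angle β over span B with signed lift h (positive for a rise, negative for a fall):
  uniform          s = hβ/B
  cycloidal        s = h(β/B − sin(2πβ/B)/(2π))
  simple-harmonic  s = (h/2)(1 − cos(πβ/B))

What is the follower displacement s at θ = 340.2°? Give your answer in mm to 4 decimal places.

seg 1 [0°–141.6°] cycloidal, h=22: full span → s += 22 → s = 22.0000
seg 2 [141.6°–201°] simple-harmonic, h=-20: full span → s += -20 → s = 2.0000
seg 3 [201°–360°] cycloidal, h=20: θ=340.2° here. β=139.2, B=159. 20·(0.8755 − sin(2π·0.8755)/(2π)) = 19.7535 → s = 21.7535

21.7535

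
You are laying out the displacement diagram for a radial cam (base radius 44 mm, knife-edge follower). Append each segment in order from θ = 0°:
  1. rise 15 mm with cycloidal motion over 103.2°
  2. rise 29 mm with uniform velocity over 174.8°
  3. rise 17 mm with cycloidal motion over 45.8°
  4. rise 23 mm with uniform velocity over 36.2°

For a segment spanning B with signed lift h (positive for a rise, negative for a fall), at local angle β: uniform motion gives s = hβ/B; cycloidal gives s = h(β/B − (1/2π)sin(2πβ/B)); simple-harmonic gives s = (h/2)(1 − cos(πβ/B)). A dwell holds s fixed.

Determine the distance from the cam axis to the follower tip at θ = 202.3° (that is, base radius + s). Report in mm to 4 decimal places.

seg 1 [0°–103.2°] cycloidal, h=15: full span → s += 15 → s = 15.0000
seg 2 [103.2°–278°] uniform, h=29: θ=202.3° here. β=99.1, B=174.8. 29·99.1/174.8 = 16.4411 → s = 31.4411
radial distance = base radius + s = 44 + 31.4411 = 75.4411

75.4411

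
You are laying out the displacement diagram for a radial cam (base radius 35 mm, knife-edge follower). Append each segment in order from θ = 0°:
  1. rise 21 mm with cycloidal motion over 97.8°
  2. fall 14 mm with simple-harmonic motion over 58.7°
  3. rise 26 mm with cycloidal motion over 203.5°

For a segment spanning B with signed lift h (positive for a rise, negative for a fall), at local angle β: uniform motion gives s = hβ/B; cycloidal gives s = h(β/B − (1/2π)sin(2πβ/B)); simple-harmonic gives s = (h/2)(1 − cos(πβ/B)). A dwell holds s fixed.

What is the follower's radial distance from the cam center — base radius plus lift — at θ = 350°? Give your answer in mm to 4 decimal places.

seg 1 [0°–97.8°] cycloidal, h=21: full span → s += 21 → s = 21.0000
seg 2 [97.8°–156.5°] simple-harmonic, h=-14: full span → s += -14 → s = 7.0000
seg 3 [156.5°–360°] cycloidal, h=26: θ=350° here. β=193.5, B=203.5. 26·(0.9509 − sin(2π·0.9509)/(2π)) = 25.9798 → s = 32.9798
radial distance = base radius + s = 35 + 32.9798 = 67.9798

67.9798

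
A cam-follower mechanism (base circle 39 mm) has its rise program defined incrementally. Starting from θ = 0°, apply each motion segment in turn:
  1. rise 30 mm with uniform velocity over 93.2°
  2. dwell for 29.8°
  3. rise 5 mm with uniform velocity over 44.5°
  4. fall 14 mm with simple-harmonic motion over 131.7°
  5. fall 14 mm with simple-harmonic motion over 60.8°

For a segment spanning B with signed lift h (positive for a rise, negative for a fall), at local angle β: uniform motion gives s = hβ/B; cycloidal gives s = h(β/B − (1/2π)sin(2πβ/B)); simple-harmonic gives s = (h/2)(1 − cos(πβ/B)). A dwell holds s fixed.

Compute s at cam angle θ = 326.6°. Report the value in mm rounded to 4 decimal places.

seg 1 [0°–93.2°] uniform, h=30: full span → s += 30 → s = 30.0000
seg 2 [93.2°–123°] dwell: s stays 30.0000
seg 3 [123°–167.5°] uniform, h=5: full span → s += 5 → s = 35.0000
seg 4 [167.5°–299.2°] simple-harmonic, h=-14: full span → s += -14 → s = 21.0000
seg 5 [299.2°–360°] simple-harmonic, h=-14: θ=326.6° here. β=27.4, B=60.8. -14/2·(1 − cos(π·0.4507)) = -5.9193 → s = 15.0807

15.0807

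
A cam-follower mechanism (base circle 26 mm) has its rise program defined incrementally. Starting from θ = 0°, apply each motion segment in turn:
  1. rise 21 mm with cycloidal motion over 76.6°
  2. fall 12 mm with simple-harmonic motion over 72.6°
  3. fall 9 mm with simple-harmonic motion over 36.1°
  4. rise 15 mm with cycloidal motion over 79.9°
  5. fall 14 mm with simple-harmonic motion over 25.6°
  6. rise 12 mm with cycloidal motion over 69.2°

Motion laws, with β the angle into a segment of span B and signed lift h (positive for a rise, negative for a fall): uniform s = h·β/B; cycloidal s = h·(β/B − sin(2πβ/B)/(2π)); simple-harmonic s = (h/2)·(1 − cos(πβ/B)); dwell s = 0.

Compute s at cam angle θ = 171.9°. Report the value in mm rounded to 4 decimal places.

seg 1 [0°–76.6°] cycloidal, h=21: full span → s += 21 → s = 21.0000
seg 2 [76.6°–149.2°] simple-harmonic, h=-12: full span → s += -12 → s = 9.0000
seg 3 [149.2°–185.3°] simple-harmonic, h=-9: θ=171.9° here. β=22.7, B=36.1. -9/2·(1 − cos(π·0.6288)) = -6.2717 → s = 2.7283

2.7283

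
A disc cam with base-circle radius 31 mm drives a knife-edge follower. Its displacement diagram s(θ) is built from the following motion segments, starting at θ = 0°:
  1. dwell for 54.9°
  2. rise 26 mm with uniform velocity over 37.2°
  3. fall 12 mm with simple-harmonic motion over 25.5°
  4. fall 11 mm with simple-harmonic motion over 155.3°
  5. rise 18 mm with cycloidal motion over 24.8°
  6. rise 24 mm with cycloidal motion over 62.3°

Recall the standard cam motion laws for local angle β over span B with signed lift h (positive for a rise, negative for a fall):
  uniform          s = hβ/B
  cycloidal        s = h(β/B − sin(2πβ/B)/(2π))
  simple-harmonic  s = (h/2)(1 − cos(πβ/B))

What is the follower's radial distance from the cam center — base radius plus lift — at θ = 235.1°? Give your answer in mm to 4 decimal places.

seg 1 [0°–54.9°] dwell: s stays 0.0000
seg 2 [54.9°–92.1°] uniform, h=26: full span → s += 26 → s = 26.0000
seg 3 [92.1°–117.6°] simple-harmonic, h=-12: full span → s += -12 → s = 14.0000
seg 4 [117.6°–272.9°] simple-harmonic, h=-11: θ=235.1° here. β=117.5, B=155.3. -11/2·(1 − cos(π·0.7566)) = -9.4689 → s = 4.5311
radial distance = base radius + s = 31 + 4.5311 = 35.5311

35.5311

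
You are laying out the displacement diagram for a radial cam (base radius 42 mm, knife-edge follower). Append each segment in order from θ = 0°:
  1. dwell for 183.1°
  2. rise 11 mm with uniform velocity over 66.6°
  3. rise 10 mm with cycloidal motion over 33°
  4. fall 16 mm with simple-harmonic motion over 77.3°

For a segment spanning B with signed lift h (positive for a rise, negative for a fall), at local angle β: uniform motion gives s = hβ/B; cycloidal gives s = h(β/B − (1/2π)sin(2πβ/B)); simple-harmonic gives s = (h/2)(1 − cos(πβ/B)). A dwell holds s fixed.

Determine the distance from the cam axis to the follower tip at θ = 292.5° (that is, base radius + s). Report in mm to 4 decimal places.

seg 1 [0°–183.1°] dwell: s stays 0.0000
seg 2 [183.1°–249.7°] uniform, h=11: full span → s += 11 → s = 11.0000
seg 3 [249.7°–282.7°] cycloidal, h=10: full span → s += 10 → s = 21.0000
seg 4 [282.7°–360°] simple-harmonic, h=-16: θ=292.5° here. β=9.8, B=77.3. -16/2·(1 − cos(π·0.1268)) = -0.6262 → s = 20.3738
radial distance = base radius + s = 42 + 20.3738 = 62.3738

62.3738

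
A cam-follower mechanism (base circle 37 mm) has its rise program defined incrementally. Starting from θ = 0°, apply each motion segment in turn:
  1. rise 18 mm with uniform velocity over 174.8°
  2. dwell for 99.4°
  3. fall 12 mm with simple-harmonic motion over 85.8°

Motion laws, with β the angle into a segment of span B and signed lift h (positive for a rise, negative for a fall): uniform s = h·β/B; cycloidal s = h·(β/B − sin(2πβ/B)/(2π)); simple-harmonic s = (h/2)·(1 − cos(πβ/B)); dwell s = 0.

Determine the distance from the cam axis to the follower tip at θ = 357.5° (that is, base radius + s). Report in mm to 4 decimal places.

seg 1 [0°–174.8°] uniform, h=18: full span → s += 18 → s = 18.0000
seg 2 [174.8°–274.2°] dwell: s stays 18.0000
seg 3 [274.2°–360°] simple-harmonic, h=-12: θ=357.5° here. β=83.3, B=85.8. -12/2·(1 − cos(π·0.9709)) = -11.9749 → s = 6.0251
radial distance = base radius + s = 37 + 6.0251 = 43.0251

43.0251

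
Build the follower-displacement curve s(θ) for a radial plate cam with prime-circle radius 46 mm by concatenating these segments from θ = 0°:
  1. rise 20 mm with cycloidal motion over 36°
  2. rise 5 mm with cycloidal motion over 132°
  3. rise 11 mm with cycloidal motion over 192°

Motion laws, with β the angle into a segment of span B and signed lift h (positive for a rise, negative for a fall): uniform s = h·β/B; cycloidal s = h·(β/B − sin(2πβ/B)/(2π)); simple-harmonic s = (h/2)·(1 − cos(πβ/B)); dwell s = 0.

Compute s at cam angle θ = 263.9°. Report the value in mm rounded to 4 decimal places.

seg 1 [0°–36°] cycloidal, h=20: full span → s += 20 → s = 20.0000
seg 2 [36°–168°] cycloidal, h=5: full span → s += 5 → s = 25.0000
seg 3 [168°–360°] cycloidal, h=11: θ=263.9° here. β=95.9, B=192. 11·(0.4995 − sin(2π·0.4995)/(2π)) = 5.4885 → s = 30.4885

30.4885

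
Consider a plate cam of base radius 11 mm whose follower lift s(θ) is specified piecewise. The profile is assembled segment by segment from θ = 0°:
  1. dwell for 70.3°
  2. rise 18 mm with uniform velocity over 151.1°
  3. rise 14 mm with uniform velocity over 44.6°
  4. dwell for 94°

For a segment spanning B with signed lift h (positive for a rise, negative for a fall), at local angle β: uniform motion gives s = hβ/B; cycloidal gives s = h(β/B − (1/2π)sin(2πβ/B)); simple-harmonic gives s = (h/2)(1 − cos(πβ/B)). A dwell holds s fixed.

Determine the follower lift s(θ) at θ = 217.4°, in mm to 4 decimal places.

seg 1 [0°–70.3°] dwell: s stays 0.0000
seg 2 [70.3°–221.4°] uniform, h=18: θ=217.4° here. β=147.1, B=151.1. 18·147.1/151.1 = 17.5235 → s = 17.5235

17.5235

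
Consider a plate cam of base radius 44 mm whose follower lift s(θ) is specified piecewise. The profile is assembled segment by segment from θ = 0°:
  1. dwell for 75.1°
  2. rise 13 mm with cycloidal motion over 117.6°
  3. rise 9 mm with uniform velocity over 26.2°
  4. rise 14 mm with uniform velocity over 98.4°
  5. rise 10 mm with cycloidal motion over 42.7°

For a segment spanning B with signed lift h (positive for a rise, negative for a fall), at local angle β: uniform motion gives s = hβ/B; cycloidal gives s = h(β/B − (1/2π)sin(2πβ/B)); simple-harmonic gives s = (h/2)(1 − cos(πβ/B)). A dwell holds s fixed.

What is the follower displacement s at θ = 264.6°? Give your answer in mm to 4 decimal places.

seg 1 [0°–75.1°] dwell: s stays 0.0000
seg 2 [75.1°–192.7°] cycloidal, h=13: full span → s += 13 → s = 13.0000
seg 3 [192.7°–218.9°] uniform, h=9: full span → s += 9 → s = 22.0000
seg 4 [218.9°–317.3°] uniform, h=14: θ=264.6° here. β=45.7, B=98.4. 14·45.7/98.4 = 6.5020 → s = 28.5020

28.5020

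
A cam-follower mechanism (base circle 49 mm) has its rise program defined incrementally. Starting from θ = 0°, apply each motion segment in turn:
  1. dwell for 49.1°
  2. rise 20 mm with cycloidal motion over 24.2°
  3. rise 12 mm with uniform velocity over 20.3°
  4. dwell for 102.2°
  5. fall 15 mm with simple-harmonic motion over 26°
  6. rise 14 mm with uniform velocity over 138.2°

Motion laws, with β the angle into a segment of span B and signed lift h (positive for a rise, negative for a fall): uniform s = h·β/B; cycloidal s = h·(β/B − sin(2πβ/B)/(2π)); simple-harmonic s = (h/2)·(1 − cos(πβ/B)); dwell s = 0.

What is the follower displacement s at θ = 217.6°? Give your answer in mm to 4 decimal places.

seg 1 [0°–49.1°] dwell: s stays 0.0000
seg 2 [49.1°–73.3°] cycloidal, h=20: full span → s += 20 → s = 20.0000
seg 3 [73.3°–93.6°] uniform, h=12: full span → s += 12 → s = 32.0000
seg 4 [93.6°–195.8°] dwell: s stays 32.0000
seg 5 [195.8°–221.8°] simple-harmonic, h=-15: θ=217.6° here. β=21.8, B=26. -15/2·(1 − cos(π·0.8385)) = -14.0548 → s = 17.9452

17.9452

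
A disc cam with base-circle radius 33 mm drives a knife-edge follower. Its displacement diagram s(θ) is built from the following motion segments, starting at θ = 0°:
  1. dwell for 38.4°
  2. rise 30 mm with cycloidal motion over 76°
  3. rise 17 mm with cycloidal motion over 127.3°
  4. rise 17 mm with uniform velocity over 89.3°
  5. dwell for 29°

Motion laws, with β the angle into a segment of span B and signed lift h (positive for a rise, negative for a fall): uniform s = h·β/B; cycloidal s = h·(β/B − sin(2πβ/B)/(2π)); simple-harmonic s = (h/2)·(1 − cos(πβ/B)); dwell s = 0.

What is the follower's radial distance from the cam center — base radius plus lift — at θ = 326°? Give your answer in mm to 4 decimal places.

seg 1 [0°–38.4°] dwell: s stays 0.0000
seg 2 [38.4°–114.4°] cycloidal, h=30: full span → s += 30 → s = 30.0000
seg 3 [114.4°–241.7°] cycloidal, h=17: full span → s += 17 → s = 47.0000
seg 4 [241.7°–331°] uniform, h=17: θ=326° here. β=84.3, B=89.3. 17·84.3/89.3 = 16.0482 → s = 63.0482
radial distance = base radius + s = 33 + 63.0482 = 96.0482

96.0482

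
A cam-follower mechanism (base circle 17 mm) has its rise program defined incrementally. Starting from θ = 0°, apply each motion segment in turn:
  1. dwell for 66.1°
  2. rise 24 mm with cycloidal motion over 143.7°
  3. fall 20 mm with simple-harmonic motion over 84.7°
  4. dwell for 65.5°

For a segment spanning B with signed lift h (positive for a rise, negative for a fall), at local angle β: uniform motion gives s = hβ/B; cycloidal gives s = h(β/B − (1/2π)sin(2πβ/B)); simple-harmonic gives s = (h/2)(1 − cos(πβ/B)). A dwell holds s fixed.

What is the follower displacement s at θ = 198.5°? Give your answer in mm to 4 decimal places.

seg 1 [0°–66.1°] dwell: s stays 0.0000
seg 2 [66.1°–209.8°] cycloidal, h=24: θ=198.5° here. β=132.4, B=143.7. 24·(0.9214 − sin(2π·0.9214)/(2π)) = 23.9241 → s = 23.9241

23.9241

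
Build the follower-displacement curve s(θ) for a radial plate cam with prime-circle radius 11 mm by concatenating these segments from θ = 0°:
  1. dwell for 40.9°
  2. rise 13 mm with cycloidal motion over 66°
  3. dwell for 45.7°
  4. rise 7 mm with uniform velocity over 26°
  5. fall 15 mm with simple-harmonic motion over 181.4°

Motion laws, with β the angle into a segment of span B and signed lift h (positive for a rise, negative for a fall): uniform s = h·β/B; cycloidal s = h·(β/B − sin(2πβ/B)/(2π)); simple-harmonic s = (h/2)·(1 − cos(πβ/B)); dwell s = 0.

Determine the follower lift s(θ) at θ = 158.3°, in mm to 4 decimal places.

seg 1 [0°–40.9°] dwell: s stays 0.0000
seg 2 [40.9°–106.9°] cycloidal, h=13: full span → s += 13 → s = 13.0000
seg 3 [106.9°–152.6°] dwell: s stays 13.0000
seg 4 [152.6°–178.6°] uniform, h=7: θ=158.3° here. β=5.7, B=26. 7·5.7/26 = 1.5346 → s = 14.5346

14.5346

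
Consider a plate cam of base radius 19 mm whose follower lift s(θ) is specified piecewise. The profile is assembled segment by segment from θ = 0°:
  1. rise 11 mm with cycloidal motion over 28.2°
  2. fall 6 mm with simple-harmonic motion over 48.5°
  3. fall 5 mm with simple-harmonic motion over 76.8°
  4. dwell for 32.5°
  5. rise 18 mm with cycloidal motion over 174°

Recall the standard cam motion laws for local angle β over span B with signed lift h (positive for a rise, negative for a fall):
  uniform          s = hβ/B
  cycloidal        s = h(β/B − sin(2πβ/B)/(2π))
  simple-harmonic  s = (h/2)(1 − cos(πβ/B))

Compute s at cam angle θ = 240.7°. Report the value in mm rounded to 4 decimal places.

seg 1 [0°–28.2°] cycloidal, h=11: full span → s += 11 → s = 11.0000
seg 2 [28.2°–76.7°] simple-harmonic, h=-6: full span → s += -6 → s = 5.0000
seg 3 [76.7°–153.5°] simple-harmonic, h=-5: full span → s += -5 → s = 0.0000
seg 4 [153.5°–186°] dwell: s stays 0.0000
seg 5 [186°–360°] cycloidal, h=18: θ=240.7° here. β=54.7, B=174. 18·(0.3144 − sin(2π·0.3144)/(2π)) = 3.0249 → s = 3.0249

3.0249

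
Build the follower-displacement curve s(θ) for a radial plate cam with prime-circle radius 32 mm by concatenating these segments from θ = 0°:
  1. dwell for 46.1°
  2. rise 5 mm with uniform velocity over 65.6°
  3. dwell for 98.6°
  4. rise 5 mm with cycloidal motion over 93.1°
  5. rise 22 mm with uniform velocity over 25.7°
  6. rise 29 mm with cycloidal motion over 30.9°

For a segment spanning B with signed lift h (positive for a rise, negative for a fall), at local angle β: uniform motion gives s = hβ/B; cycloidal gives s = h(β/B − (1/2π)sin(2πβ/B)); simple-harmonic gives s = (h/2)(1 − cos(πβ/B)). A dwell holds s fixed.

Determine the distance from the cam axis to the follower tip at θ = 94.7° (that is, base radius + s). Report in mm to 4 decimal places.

seg 1 [0°–46.1°] dwell: s stays 0.0000
seg 2 [46.1°–111.7°] uniform, h=5: θ=94.7° here. β=48.6, B=65.6. 5·48.6/65.6 = 3.7043 → s = 3.7043
radial distance = base radius + s = 32 + 3.7043 = 35.7043

35.7043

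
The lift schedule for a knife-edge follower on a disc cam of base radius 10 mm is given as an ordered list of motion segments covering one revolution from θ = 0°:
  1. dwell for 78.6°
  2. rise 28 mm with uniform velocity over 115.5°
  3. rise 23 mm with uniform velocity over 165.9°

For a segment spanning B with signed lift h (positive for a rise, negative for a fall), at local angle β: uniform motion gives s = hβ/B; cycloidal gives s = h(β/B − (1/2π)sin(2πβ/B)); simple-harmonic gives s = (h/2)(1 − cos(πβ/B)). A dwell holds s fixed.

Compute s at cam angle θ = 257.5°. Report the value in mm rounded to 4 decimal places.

seg 1 [0°–78.6°] dwell: s stays 0.0000
seg 2 [78.6°–194.1°] uniform, h=28: full span → s += 28 → s = 28.0000
seg 3 [194.1°–360°] uniform, h=23: θ=257.5° here. β=63.4, B=165.9. 23·63.4/165.9 = 8.7896 → s = 36.7896

36.7896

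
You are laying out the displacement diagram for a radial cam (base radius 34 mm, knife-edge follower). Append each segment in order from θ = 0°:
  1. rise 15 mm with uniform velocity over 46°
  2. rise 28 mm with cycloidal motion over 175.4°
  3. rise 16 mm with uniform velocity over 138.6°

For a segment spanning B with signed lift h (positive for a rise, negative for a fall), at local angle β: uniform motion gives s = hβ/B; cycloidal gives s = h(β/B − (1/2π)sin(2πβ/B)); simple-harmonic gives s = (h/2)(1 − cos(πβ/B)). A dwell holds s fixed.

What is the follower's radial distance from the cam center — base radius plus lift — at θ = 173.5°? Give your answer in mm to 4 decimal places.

seg 1 [0°–46°] uniform, h=15: full span → s += 15 → s = 15.0000
seg 2 [46°–221.4°] cycloidal, h=28: θ=173.5° here. β=127.5, B=175.4. 28·(0.7269 − sin(2π·0.7269)/(2π)) = 24.7630 → s = 39.7630
radial distance = base radius + s = 34 + 39.7630 = 73.7630

73.7630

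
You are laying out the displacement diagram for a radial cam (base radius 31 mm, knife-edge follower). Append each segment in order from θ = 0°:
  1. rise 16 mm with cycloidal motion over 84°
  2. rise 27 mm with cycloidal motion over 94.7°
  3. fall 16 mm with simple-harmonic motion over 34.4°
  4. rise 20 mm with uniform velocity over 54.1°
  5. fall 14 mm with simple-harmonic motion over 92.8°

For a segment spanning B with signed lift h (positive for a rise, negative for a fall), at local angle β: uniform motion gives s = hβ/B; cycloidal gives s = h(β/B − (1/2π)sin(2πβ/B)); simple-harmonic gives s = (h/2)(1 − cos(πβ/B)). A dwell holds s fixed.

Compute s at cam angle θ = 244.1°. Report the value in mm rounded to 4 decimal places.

seg 1 [0°–84°] cycloidal, h=16: full span → s += 16 → s = 16.0000
seg 2 [84°–178.7°] cycloidal, h=27: full span → s += 27 → s = 43.0000
seg 3 [178.7°–213.1°] simple-harmonic, h=-16: full span → s += -16 → s = 27.0000
seg 4 [213.1°–267.2°] uniform, h=20: θ=244.1° here. β=31, B=54.1. 20·31/54.1 = 11.4603 → s = 38.4603

38.4603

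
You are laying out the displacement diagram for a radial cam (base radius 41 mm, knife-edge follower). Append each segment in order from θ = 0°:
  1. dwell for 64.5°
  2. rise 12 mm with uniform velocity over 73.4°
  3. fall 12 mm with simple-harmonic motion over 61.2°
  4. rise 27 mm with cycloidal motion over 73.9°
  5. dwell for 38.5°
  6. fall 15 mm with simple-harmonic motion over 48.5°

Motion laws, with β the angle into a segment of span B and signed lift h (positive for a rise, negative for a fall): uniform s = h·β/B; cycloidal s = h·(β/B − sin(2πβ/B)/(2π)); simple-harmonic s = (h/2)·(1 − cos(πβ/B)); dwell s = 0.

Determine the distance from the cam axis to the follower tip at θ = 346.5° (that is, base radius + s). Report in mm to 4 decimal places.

seg 1 [0°–64.5°] dwell: s stays 0.0000
seg 2 [64.5°–137.9°] uniform, h=12: full span → s += 12 → s = 12.0000
seg 3 [137.9°–199.1°] simple-harmonic, h=-12: full span → s += -12 → s = 0.0000
seg 4 [199.1°–273°] cycloidal, h=27: full span → s += 27 → s = 27.0000
seg 5 [273°–311.5°] dwell: s stays 27.0000
seg 6 [311.5°–360°] simple-harmonic, h=-15: θ=346.5° here. β=35, B=48.5. -15/2·(1 − cos(π·0.7216)) = -12.3106 → s = 14.6894
radial distance = base radius + s = 41 + 14.6894 = 55.6894

55.6894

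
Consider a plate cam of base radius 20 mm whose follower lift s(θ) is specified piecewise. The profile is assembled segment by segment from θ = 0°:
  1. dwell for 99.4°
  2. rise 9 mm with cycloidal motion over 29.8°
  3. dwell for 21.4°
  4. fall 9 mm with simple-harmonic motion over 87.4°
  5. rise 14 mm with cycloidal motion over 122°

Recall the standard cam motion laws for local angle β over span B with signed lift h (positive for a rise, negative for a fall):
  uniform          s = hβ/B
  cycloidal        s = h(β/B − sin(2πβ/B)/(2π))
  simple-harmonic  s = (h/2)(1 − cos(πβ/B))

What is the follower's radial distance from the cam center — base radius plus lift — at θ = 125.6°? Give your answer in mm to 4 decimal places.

seg 1 [0°–99.4°] dwell: s stays 0.0000
seg 2 [99.4°–129.2°] cycloidal, h=9: θ=125.6° here. β=26.2, B=29.8. 9·(0.8792 − sin(2π·0.8792)/(2π)) = 8.8986 → s = 8.8986
radial distance = base radius + s = 20 + 8.8986 = 28.8986

28.8986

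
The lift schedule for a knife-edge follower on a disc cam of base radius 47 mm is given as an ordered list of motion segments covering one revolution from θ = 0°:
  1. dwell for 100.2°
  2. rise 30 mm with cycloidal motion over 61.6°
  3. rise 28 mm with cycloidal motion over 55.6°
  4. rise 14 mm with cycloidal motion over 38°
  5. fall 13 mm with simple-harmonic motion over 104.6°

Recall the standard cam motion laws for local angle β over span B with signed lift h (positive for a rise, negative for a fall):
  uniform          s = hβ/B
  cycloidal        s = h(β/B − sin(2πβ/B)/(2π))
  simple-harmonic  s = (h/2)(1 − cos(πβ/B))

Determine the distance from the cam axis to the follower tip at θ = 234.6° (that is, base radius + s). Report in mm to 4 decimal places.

seg 1 [0°–100.2°] dwell: s stays 0.0000
seg 2 [100.2°–161.8°] cycloidal, h=30: full span → s += 30 → s = 30.0000
seg 3 [161.8°–217.4°] cycloidal, h=28: full span → s += 28 → s = 58.0000
seg 4 [217.4°–255.4°] cycloidal, h=14: θ=234.6° here. β=17.2, B=38. 14·(0.4526 − sin(2π·0.4526)/(2π)) = 5.6834 → s = 63.6834
radial distance = base radius + s = 47 + 63.6834 = 110.6834

110.6834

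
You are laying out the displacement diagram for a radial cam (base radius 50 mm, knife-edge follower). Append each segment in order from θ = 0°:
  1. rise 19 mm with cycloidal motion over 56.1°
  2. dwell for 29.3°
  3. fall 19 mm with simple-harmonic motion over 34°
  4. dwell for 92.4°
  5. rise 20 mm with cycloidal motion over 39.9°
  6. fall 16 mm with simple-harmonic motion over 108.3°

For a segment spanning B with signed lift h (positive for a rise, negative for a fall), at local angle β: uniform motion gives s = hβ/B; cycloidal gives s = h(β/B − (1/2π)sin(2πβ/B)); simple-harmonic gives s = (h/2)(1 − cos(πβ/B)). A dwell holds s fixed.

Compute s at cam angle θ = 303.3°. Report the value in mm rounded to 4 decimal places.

seg 1 [0°–56.1°] cycloidal, h=19: full span → s += 19 → s = 19.0000
seg 2 [56.1°–85.4°] dwell: s stays 19.0000
seg 3 [85.4°–119.4°] simple-harmonic, h=-19: full span → s += -19 → s = 0.0000
seg 4 [119.4°–211.8°] dwell: s stays 0.0000
seg 5 [211.8°–251.7°] cycloidal, h=20: full span → s += 20 → s = 20.0000
seg 6 [251.7°–360°] simple-harmonic, h=-16: θ=303.3° here. β=51.6, B=108.3. -16/2·(1 − cos(π·0.4765)) = -7.4088 → s = 12.5912

12.5912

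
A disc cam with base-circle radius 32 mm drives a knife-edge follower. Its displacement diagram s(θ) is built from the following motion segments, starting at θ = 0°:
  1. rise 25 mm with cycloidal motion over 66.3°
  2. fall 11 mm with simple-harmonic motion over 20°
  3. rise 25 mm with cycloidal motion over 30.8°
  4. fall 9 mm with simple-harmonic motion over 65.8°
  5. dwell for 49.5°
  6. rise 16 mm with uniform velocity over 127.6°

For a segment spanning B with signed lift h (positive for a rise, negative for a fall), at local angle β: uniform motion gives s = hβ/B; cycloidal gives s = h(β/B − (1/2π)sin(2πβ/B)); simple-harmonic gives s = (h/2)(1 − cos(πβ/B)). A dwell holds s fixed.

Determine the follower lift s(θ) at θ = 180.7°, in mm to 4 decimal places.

seg 1 [0°–66.3°] cycloidal, h=25: full span → s += 25 → s = 25.0000
seg 2 [66.3°–86.3°] simple-harmonic, h=-11: full span → s += -11 → s = 14.0000
seg 3 [86.3°–117.1°] cycloidal, h=25: full span → s += 25 → s = 39.0000
seg 4 [117.1°–182.9°] simple-harmonic, h=-9: θ=180.7° here. β=63.6, B=65.8. -9/2·(1 − cos(π·0.9666)) = -8.9752 → s = 30.0248

30.0248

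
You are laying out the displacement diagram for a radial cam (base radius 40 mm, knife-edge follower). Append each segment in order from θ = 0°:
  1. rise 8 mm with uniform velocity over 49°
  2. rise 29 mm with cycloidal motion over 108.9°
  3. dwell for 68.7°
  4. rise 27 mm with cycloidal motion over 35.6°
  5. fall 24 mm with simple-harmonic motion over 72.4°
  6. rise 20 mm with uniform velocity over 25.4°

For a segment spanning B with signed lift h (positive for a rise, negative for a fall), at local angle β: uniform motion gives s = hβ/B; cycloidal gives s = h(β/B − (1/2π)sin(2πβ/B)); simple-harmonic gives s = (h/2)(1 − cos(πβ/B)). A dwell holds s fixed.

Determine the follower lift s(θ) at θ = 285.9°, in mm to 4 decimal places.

seg 1 [0°–49°] uniform, h=8: full span → s += 8 → s = 8.0000
seg 2 [49°–157.9°] cycloidal, h=29: full span → s += 29 → s = 37.0000
seg 3 [157.9°–226.6°] dwell: s stays 37.0000
seg 4 [226.6°–262.2°] cycloidal, h=27: full span → s += 27 → s = 64.0000
seg 5 [262.2°–334.6°] simple-harmonic, h=-24: θ=285.9° here. β=23.7, B=72.4. -24/2·(1 − cos(π·0.3273)) = -5.8057 → s = 58.1943

58.1943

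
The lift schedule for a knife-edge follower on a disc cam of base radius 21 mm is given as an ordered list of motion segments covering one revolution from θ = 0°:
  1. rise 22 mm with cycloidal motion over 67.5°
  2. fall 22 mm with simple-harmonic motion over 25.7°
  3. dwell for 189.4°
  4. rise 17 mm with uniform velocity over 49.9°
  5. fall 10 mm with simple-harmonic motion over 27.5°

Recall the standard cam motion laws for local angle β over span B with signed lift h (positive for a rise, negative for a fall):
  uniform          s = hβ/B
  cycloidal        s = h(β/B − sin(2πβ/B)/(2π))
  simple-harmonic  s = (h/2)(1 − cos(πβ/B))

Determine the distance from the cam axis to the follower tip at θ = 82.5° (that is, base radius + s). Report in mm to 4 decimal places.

seg 1 [0°–67.5°] cycloidal, h=22: full span → s += 22 → s = 22.0000
seg 2 [67.5°–93.2°] simple-harmonic, h=-22: θ=82.5° here. β=15, B=25.7. -22/2·(1 − cos(π·0.5837)) = -13.8578 → s = 8.1422
radial distance = base radius + s = 21 + 8.1422 = 29.1422

29.1422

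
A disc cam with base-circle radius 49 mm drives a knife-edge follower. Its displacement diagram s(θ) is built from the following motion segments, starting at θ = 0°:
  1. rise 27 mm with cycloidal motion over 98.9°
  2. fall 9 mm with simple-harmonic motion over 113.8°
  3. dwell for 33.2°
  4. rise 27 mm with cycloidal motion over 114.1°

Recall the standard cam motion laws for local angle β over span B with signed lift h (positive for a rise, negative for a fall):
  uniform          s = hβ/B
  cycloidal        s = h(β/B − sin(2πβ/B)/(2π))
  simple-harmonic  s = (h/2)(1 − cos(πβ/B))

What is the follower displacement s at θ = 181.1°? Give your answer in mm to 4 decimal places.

seg 1 [0°–98.9°] cycloidal, h=27: full span → s += 27 → s = 27.0000
seg 2 [98.9°–212.7°] simple-harmonic, h=-9: θ=181.1° here. β=82.2, B=113.8. -9/2·(1 − cos(π·0.7223)) = -7.3936 → s = 19.6064

19.6064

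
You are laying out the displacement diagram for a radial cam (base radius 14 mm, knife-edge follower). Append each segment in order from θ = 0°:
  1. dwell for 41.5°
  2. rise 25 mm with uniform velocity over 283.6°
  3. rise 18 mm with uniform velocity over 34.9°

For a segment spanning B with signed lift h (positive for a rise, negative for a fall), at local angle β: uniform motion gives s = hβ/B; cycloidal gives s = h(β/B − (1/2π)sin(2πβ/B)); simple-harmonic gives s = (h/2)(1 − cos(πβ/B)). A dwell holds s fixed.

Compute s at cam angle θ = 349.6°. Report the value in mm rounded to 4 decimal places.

seg 1 [0°–41.5°] dwell: s stays 0.0000
seg 2 [41.5°–325.1°] uniform, h=25: full span → s += 25 → s = 25.0000
seg 3 [325.1°–360°] uniform, h=18: θ=349.6° here. β=24.5, B=34.9. 18·24.5/34.9 = 12.6361 → s = 37.6361

37.6361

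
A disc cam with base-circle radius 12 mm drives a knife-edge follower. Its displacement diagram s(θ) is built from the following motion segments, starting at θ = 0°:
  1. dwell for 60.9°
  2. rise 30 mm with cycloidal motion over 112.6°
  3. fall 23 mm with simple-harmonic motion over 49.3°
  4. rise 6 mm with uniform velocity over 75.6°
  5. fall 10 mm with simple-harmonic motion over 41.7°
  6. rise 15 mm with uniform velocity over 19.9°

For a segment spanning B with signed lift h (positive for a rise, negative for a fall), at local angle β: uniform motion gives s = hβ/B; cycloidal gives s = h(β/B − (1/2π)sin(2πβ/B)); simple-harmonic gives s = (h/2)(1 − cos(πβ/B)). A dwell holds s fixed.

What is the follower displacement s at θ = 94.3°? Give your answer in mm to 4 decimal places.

seg 1 [0°–60.9°] dwell: s stays 0.0000
seg 2 [60.9°–173.5°] cycloidal, h=30: θ=94.3° here. β=33.4, B=112.6. 30·(0.2966 − sin(2π·0.2966)/(2π)) = 4.3275 → s = 4.3275

4.3275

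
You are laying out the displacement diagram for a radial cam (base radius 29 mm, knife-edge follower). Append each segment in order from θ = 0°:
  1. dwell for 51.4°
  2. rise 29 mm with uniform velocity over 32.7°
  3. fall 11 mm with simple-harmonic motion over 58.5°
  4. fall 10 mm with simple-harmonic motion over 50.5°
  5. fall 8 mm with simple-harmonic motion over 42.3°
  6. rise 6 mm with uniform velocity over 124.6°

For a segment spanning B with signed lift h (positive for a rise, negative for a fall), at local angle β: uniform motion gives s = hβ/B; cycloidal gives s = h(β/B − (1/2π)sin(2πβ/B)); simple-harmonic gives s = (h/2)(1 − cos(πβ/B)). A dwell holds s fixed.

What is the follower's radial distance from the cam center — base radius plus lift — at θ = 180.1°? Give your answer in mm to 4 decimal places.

seg 1 [0°–51.4°] dwell: s stays 0.0000
seg 2 [51.4°–84.1°] uniform, h=29: full span → s += 29 → s = 29.0000
seg 3 [84.1°–142.6°] simple-harmonic, h=-11: full span → s += -11 → s = 18.0000
seg 4 [142.6°–193.1°] simple-harmonic, h=-10: θ=180.1° here. β=37.5, B=50.5. -10/2·(1 − cos(π·0.7426)) = -8.4521 → s = 9.5479
radial distance = base radius + s = 29 + 9.5479 = 38.5479

38.5479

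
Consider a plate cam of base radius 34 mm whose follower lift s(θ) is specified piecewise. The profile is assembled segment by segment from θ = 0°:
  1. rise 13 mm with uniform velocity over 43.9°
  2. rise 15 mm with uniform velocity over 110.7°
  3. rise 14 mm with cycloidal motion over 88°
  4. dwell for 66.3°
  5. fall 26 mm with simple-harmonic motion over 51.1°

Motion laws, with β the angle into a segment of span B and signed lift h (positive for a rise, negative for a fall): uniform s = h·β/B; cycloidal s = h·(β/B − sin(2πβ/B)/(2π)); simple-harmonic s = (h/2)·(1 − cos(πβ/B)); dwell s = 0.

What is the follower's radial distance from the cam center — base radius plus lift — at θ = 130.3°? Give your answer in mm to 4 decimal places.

seg 1 [0°–43.9°] uniform, h=13: full span → s += 13 → s = 13.0000
seg 2 [43.9°–154.6°] uniform, h=15: θ=130.3° here. β=86.4, B=110.7. 15·86.4/110.7 = 11.7073 → s = 24.7073
radial distance = base radius + s = 34 + 24.7073 = 58.7073

58.7073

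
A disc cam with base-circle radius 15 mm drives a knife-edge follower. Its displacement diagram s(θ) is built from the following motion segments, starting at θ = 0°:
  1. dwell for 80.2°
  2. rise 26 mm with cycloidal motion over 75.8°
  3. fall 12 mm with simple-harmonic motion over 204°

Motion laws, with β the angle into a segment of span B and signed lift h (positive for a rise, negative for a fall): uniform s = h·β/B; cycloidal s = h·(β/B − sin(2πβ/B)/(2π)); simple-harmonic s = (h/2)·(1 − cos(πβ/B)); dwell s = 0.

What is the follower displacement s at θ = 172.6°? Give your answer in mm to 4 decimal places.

seg 1 [0°–80.2°] dwell: s stays 0.0000
seg 2 [80.2°–156°] cycloidal, h=26: full span → s += 26 → s = 26.0000
seg 3 [156°–360°] simple-harmonic, h=-12: θ=172.6° here. β=16.6, B=204. -12/2·(1 − cos(π·0.0814)) = -0.1950 → s = 25.8050

25.8050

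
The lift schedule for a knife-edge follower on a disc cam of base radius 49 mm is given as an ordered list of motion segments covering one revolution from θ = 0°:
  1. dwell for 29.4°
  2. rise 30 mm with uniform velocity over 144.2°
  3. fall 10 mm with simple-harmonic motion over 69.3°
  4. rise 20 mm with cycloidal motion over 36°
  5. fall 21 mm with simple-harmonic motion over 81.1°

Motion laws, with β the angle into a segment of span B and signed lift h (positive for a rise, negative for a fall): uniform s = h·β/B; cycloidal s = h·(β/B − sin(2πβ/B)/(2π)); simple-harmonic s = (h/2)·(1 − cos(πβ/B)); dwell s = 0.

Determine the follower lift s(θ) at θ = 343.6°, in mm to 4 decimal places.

seg 1 [0°–29.4°] dwell: s stays 0.0000
seg 2 [29.4°–173.6°] uniform, h=30: full span → s += 30 → s = 30.0000
seg 3 [173.6°–242.9°] simple-harmonic, h=-10: full span → s += -10 → s = 20.0000
seg 4 [242.9°–278.9°] cycloidal, h=20: full span → s += 20 → s = 40.0000
seg 5 [278.9°–360°] simple-harmonic, h=-21: θ=343.6° here. β=64.7, B=81.1. -21/2·(1 − cos(π·0.7978)) = -18.9514 → s = 21.0486

21.0486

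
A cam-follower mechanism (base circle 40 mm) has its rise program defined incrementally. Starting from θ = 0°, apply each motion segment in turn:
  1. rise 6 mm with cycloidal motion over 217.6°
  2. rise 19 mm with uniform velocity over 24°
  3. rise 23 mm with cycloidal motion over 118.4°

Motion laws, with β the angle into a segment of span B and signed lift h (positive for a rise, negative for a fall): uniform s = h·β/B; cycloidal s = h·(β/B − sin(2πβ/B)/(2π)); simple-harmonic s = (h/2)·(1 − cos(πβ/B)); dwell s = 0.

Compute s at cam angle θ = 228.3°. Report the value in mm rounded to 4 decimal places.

seg 1 [0°–217.6°] cycloidal, h=6: full span → s += 6 → s = 6.0000
seg 2 [217.6°–241.6°] uniform, h=19: θ=228.3° here. β=10.7, B=24. 19·10.7/24 = 8.4708 → s = 14.4708

14.4708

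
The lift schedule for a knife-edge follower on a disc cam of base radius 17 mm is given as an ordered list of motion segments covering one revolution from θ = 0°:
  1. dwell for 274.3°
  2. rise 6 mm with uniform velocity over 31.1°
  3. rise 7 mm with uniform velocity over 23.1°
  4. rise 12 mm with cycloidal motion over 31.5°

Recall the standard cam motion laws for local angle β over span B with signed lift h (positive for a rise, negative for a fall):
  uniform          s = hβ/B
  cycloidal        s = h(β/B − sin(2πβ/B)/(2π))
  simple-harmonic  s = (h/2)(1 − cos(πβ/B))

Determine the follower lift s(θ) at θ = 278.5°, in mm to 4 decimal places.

seg 1 [0°–274.3°] dwell: s stays 0.0000
seg 2 [274.3°–305.4°] uniform, h=6: θ=278.5° here. β=4.2, B=31.1. 6·4.2/31.1 = 0.8103 → s = 0.8103

0.8103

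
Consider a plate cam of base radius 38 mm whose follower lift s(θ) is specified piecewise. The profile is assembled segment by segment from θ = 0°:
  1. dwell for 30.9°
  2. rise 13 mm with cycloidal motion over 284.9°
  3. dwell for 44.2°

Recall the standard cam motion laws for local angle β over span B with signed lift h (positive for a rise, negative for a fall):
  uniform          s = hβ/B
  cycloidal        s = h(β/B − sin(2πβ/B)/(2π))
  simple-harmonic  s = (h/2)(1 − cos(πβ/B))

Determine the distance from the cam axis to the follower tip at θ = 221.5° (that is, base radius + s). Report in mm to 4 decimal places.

seg 1 [0°–30.9°] dwell: s stays 0.0000
seg 2 [30.9°–315.8°] cycloidal, h=13: θ=221.5° here. β=190.6, B=284.9. 13·(0.6690 − sin(2π·0.6690)/(2π)) = 10.5039 → s = 10.5039
radial distance = base radius + s = 38 + 10.5039 = 48.5039

48.5039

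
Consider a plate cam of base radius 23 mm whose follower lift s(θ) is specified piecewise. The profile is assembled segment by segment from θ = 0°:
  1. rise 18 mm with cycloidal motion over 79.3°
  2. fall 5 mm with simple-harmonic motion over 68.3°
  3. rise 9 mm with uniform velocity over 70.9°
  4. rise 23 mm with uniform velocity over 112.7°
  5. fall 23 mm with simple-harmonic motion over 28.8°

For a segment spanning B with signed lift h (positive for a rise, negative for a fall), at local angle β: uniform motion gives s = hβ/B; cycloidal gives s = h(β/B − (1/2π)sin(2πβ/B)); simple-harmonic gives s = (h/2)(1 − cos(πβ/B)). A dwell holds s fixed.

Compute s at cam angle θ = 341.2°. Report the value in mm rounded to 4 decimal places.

seg 1 [0°–79.3°] cycloidal, h=18: full span → s += 18 → s = 18.0000
seg 2 [79.3°–147.6°] simple-harmonic, h=-5: full span → s += -5 → s = 13.0000
seg 3 [147.6°–218.5°] uniform, h=9: full span → s += 9 → s = 22.0000
seg 4 [218.5°–331.2°] uniform, h=23: full span → s += 23 → s = 45.0000
seg 5 [331.2°–360°] simple-harmonic, h=-23: θ=341.2° here. β=10, B=28.8. -23/2·(1 − cos(π·0.3472)) = -6.1899 → s = 38.8101

38.8101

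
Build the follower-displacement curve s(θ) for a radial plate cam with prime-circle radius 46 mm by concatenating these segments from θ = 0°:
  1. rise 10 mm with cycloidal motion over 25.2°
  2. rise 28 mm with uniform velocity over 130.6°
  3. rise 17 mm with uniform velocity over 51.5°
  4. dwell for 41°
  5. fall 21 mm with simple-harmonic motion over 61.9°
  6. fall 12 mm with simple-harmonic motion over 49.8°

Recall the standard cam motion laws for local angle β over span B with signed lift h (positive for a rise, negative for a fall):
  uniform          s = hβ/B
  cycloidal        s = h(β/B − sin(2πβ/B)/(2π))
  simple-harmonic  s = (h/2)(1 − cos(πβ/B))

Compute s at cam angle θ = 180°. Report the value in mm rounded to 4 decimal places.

seg 1 [0°–25.2°] cycloidal, h=10: full span → s += 10 → s = 10.0000
seg 2 [25.2°–155.8°] uniform, h=28: full span → s += 28 → s = 38.0000
seg 3 [155.8°–207.3°] uniform, h=17: θ=180° here. β=24.2, B=51.5. 17·24.2/51.5 = 7.9883 → s = 45.9883

45.9883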